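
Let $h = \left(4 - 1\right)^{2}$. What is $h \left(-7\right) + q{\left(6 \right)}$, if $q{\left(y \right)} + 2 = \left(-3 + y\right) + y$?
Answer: $-56$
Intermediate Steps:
$q{\left(y \right)} = -5 + 2 y$ ($q{\left(y \right)} = -2 + \left(\left(-3 + y\right) + y\right) = -2 + \left(-3 + 2 y\right) = -5 + 2 y$)
$h = 9$ ($h = 3^{2} = 9$)
$h \left(-7\right) + q{\left(6 \right)} = 9 \left(-7\right) + \left(-5 + 2 \cdot 6\right) = -63 + \left(-5 + 12\right) = -63 + 7 = -56$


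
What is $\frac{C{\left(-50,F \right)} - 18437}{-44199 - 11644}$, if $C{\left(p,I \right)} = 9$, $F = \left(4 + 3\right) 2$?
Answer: $\frac{18428}{55843} \approx 0.33$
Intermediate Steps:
$F = 14$ ($F = 7 \cdot 2 = 14$)
$\frac{C{\left(-50,F \right)} - 18437}{-44199 - 11644} = \frac{9 - 18437}{-44199 - 11644} = - \frac{18428}{-55843} = \left(-18428\right) \left(- \frac{1}{55843}\right) = \frac{18428}{55843}$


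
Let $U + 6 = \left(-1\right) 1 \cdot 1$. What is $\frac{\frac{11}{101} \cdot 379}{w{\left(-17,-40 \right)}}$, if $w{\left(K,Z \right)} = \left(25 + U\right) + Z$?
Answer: $- \frac{379}{202} \approx -1.8762$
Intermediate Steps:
$U = -7$ ($U = -6 + \left(-1\right) 1 \cdot 1 = -6 - 1 = -7$)
$w{\left(K,Z \right)} = 18 + Z$ ($w{\left(K,Z \right)} = \left(25 - 7\right) + Z = 18 + Z$)
$\frac{\frac{11}{101} \cdot 379}{w{\left(-17,-40 \right)}} = \frac{\frac{11}{101} \cdot 379}{18 - 40} = \frac{11 \cdot \frac{1}{101} \cdot 379}{-22} = \frac{11}{101} \cdot 379 \left(- \frac{1}{22}\right) = \frac{4169}{101} \left(- \frac{1}{22}\right) = - \frac{379}{202}$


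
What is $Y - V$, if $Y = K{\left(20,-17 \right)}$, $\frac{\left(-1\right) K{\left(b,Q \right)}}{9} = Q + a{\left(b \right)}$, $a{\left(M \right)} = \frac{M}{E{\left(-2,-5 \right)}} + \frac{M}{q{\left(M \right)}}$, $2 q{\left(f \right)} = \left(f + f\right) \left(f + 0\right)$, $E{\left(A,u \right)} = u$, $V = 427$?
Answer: $- \frac{4769}{20} \approx -238.45$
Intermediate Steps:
$q{\left(f \right)} = f^{2}$ ($q{\left(f \right)} = \frac{\left(f + f\right) \left(f + 0\right)}{2} = \frac{2 f f}{2} = \frac{2 f^{2}}{2} = f^{2}$)
$a{\left(M \right)} = \frac{1}{M} - \frac{M}{5}$ ($a{\left(M \right)} = \frac{M}{-5} + \frac{M}{M^{2}} = M \left(- \frac{1}{5}\right) + \frac{M}{M^{2}} = - \frac{M}{5} + \frac{1}{M} = \frac{1}{M} - \frac{M}{5}$)
$K{\left(b,Q \right)} = - 9 Q - \frac{9}{b} + \frac{9 b}{5}$ ($K{\left(b,Q \right)} = - 9 \left(Q - \left(- \frac{1}{b} + \frac{b}{5}\right)\right) = - 9 \left(Q + \frac{1}{b} - \frac{b}{5}\right) = - 9 Q - \frac{9}{b} + \frac{9 b}{5}$)
$Y = \frac{3771}{20}$ ($Y = \left(-9\right) \left(-17\right) - \frac{9}{20} + \frac{9}{5} \cdot 20 = 153 - \frac{9}{20} + 36 = \frac{3771}{20} \approx 188.55$)
$Y - V = \frac{3771}{20} - 427 = - \frac{4769}{20}$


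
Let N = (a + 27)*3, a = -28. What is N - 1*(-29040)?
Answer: 29037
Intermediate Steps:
N = -3 (N = (-28 + 27)*3 = -1*3 = -3)
N - 1*(-29040) = -3 - 1*(-29040) = -3 + 29040 = 29037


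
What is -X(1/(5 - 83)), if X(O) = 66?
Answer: -66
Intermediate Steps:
-X(1/(5 - 83)) = -1*66 = -66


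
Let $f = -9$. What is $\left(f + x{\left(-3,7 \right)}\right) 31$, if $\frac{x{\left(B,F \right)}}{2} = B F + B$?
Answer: $-1767$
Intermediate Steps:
$x{\left(B,F \right)} = 2 B + 2 B F$ ($x{\left(B,F \right)} = 2 \left(B F + B\right) = 2 \left(B + B F\right) = 2 B + 2 B F$)
$\left(f + x{\left(-3,7 \right)}\right) 31 = \left(-9 + 2 \left(-3\right) \left(1 + 7\right)\right) 31 = \left(-9 + 2 \left(-3\right) 8\right) 31 = \left(-9 - 48\right) 31 = \left(-57\right) 31 = -1767$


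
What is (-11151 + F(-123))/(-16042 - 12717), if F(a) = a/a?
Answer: 11150/28759 ≈ 0.38770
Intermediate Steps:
F(a) = 1
(-11151 + F(-123))/(-16042 - 12717) = (-11151 + 1)/(-16042 - 12717) = -11150/(-28759) = -11150*(-1/28759) = 11150/28759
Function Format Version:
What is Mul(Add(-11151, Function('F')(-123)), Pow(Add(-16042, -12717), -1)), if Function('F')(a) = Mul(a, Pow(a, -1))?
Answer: Rational(11150, 28759) ≈ 0.38770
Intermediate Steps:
Function('F')(a) = 1
Mul(Add(-11151, Function('F')(-123)), Pow(Add(-16042, -12717), -1)) = Mul(Add(-11151, 1), Pow(Add(-16042, -12717), -1)) = Mul(-11150, Pow(-28759, -1)) = Mul(-11150, Rational(-1, 28759)) = Rational(11150, 28759)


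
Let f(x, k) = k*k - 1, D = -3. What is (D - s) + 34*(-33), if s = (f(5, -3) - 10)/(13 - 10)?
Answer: -3373/3 ≈ -1124.3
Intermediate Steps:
f(x, k) = -1 + k² (f(x, k) = k² - 1 = -1 + k²)
s = -⅔ (s = ((-1 + (-3)²) - 10)/(13 - 10) = ((-1 + 9) - 10)/3 = (8 - 10)*(⅓) = -2*⅓ = -⅔ ≈ -0.66667)
(D - s) + 34*(-33) = (-3 - 1*(-⅔)) + 34*(-33) = (-3 + ⅔) - 1122 = -7/3 - 1122 = -3373/3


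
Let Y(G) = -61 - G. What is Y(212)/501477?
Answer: -91/167159 ≈ -0.00054439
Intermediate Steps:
Y(212)/501477 = (-61 - 1*212)/501477 = (-61 - 212)*(1/501477) = -273*1/501477 = -91/167159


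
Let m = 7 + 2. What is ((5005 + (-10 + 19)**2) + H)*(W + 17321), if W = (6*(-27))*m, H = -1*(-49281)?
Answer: 862423721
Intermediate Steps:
m = 9
H = 49281
W = -1458 (W = (6*(-27))*9 = -162*9 = -1458)
((5005 + (-10 + 19)**2) + H)*(W + 17321) = ((5005 + (-10 + 19)**2) + 49281)*(-1458 + 17321) = ((5005 + 9**2) + 49281)*15863 = ((5005 + 81) + 49281)*15863 = (5086 + 49281)*15863 = 54367*15863 = 862423721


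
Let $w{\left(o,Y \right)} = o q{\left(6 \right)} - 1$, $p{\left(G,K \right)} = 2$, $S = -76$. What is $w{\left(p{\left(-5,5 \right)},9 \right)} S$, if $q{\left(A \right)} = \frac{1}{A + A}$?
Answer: $\frac{190}{3} \approx 63.333$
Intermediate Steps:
$q{\left(A \right)} = \frac{1}{2 A}$
$w{\left(o,Y \right)} = -1 + \frac{o}{12}$ ($w{\left(o,Y \right)} = o \frac{1}{2 \cdot 6} - 1 = o \frac{1}{2} \cdot \frac{1}{6} - 1 = o \frac{1}{12} - 1 = \frac{o}{12} - 1 = -1 + \frac{o}{12}$)
$w{\left(p{\left(-5,5 \right)},9 \right)} S = \left(-1 + \frac{1}{12} \cdot 2\right) \left(-76\right) = \left(-1 + \frac{1}{6}\right) \left(-76\right) = \left(- \frac{5}{6}\right) \left(-76\right) = \frac{190}{3}$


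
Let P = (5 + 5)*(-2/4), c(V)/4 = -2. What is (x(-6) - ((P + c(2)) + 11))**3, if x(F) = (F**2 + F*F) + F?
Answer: 314432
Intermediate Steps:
x(F) = F + 2*F**2 (x(F) = (F**2 + F**2) + F = 2*F**2 + F = F + 2*F**2)
c(V) = -8 (c(V) = 4*(-2) = -8)
P = -5 (P = 10*(-2*1/4) = 10*(-1/2) = -5)
(x(-6) - ((P + c(2)) + 11))**3 = (-6*(1 + 2*(-6)) - ((-5 - 8) + 11))**3 = (-6*(1 - 12) - (-13 + 11))**3 = (-6*(-11) - 1*(-2))**3 = (66 + 2)**3 = 68**3 = 314432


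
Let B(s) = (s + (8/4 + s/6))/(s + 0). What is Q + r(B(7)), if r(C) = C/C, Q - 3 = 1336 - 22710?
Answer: -21370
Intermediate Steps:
Q = -21371 (Q = 3 + (1336 - 22710) = 3 - 21374 = -21371)
B(s) = (2 + 7*s/6)/s (B(s) = (s + (8*(¼) + s*(⅙)))/s = (s + (2 + s/6))/s = (2 + 7*s/6)/s)
r(C) = 1
Q + r(B(7)) = -21371 + 1 = -21370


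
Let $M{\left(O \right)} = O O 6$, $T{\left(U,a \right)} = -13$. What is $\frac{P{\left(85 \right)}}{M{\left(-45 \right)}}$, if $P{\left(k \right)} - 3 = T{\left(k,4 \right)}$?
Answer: $- \frac{1}{1215} \approx -0.00082305$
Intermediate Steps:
$P{\left(k \right)} = -10$ ($P{\left(k \right)} = 3 - 13 = -10$)
$M{\left(O \right)} = 6 O^{2}$ ($M{\left(O \right)} = O^{2} \cdot 6 = 6 O^{2}$)
$\frac{P{\left(85 \right)}}{M{\left(-45 \right)}} = - \frac{10}{6 \left(-45\right)^{2}} = - \frac{10}{6 \cdot 2025} = - \frac{10}{12150} = \left(-10\right) \frac{1}{12150} = - \frac{1}{1215}$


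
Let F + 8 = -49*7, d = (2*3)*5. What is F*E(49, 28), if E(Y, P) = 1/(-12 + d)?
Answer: -39/2 ≈ -19.500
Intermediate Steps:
d = 30 (d = 6*5 = 30)
E(Y, P) = 1/18 (E(Y, P) = 1/(-12 + 30) = 1/18)
F = -351 (F = -8 - 49*7 = -8 - 343 = -351)
F*E(49, 28) = -351*1/18 = -39/2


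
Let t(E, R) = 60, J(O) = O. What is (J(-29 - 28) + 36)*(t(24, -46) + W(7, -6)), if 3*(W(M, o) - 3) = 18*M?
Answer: -2205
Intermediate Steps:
W(M, o) = 3 + 6*M (W(M, o) = 3 + (18*M)/3 = 3 + 6*M)
(J(-29 - 28) + 36)*(t(24, -46) + W(7, -6)) = ((-29 - 28) + 36)*(60 + (3 + 6*7)) = (-57 + 36)*(60 + (3 + 42)) = -21*(60 + 45) = -21*105 = -2205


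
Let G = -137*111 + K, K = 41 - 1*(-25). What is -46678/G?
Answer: 46678/15141 ≈ 3.0829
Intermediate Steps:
K = 66 (K = 41 + 25 = 66)
G = -15141 (G = -137*111 + 66 = -15207 + 66 = -15141)
-46678/G = -46678/(-15141) = -46678*(-1/15141) = 46678/15141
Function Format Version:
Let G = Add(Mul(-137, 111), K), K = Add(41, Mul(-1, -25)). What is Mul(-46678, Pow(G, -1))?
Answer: Rational(46678, 15141) ≈ 3.0829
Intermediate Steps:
K = 66 (K = Add(41, 25) = 66)
G = -15141 (G = Add(Mul(-137, 111), 66) = Add(-15207, 66) = -15141)
Mul(-46678, Pow(G, -1)) = Mul(-46678, Pow(-15141, -1)) = Mul(-46678, Rational(-1, 15141)) = Rational(46678, 15141)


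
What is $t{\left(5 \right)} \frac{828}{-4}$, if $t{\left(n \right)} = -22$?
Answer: $4554$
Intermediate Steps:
$t{\left(5 \right)} \frac{828}{-4} = - 22 \frac{828}{-4} = - 22 \cdot 828 \left(- \frac{1}{4}\right) = \left(-22\right) \left(-207\right) = 4554$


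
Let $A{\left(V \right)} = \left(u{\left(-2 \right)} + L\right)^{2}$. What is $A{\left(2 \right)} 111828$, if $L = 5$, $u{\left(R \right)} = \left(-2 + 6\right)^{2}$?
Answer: $49316148$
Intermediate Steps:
$u{\left(R \right)} = 16$ ($u{\left(R \right)} = 4^{2} = 16$)
$A{\left(V \right)} = 441$ ($A{\left(V \right)} = \left(16 + 5\right)^{2} = 21^{2} = 441$)
$A{\left(2 \right)} 111828 = 441 \cdot 111828 = 49316148$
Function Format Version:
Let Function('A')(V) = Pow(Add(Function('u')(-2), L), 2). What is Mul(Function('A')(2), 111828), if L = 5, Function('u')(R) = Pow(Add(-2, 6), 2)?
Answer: 49316148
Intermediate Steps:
Function('u')(R) = 16 (Function('u')(R) = Pow(4, 2) = 16)
Function('A')(V) = 441 (Function('A')(V) = Pow(Add(16, 5), 2) = Pow(21, 2) = 441)
Mul(Function('A')(2), 111828) = Mul(441, 111828) = 49316148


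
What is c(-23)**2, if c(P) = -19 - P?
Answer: 16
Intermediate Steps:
c(-23)**2 = (-19 - 1*(-23))**2 = (-19 + 23)**2 = 4**2 = 16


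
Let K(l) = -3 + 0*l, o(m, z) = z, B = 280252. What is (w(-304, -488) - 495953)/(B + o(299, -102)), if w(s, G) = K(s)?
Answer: -247978/140075 ≈ -1.7703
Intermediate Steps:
K(l) = -3 (K(l) = -3 + 0 = -3)
w(s, G) = -3
(w(-304, -488) - 495953)/(B + o(299, -102)) = (-3 - 495953)/(280252 - 102) = -495956/280150 = -495956*1/280150 = -247978/140075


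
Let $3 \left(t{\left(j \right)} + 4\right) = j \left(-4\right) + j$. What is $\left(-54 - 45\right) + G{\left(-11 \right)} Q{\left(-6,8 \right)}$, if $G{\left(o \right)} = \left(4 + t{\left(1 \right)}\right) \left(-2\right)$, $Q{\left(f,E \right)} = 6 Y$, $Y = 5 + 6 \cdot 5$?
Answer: $321$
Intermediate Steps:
$t{\left(j \right)} = -4 - j$ ($t{\left(j \right)} = -4 + \frac{j \left(-4\right) + j}{3} = -4 + \frac{- 4 j + j}{3} = -4 + \frac{\left(-3\right) j}{3} = -4 - j$)
$Y = 35$ ($Y = 5 + 30 = 35$)
$Q{\left(f,E \right)} = 210$ ($Q{\left(f,E \right)} = 6 \cdot 35 = 210$)
$G{\left(o \right)} = 2$ ($G{\left(o \right)} = \left(4 - 5\right) \left(-2\right) = \left(-1\right) \left(-2\right) = 2$)
$\left(-54 - 45\right) + G{\left(-11 \right)} Q{\left(-6,8 \right)} = \left(-54 - 45\right) + 2 \cdot 210 = \left(-54 - 45\right) + 420 = -99 + 420 = 321$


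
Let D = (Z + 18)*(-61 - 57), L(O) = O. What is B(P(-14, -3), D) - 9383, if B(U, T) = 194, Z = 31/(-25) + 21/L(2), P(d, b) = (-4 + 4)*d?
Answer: -9189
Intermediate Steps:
P(d, b) = 0 (P(d, b) = 0*d = 0)
Z = 463/50 (Z = 31/(-25) + 21/2 = 31*(-1/25) + 21*(½) = -31/25 + 21/2 = 463/50 ≈ 9.2600)
D = -80417/25 (D = (463/50 + 18)*(-61 - 57) = (1363/50)*(-118) = -80417/25 ≈ -3216.7)
B(P(-14, -3), D) - 9383 = 194 - 9383 = -9189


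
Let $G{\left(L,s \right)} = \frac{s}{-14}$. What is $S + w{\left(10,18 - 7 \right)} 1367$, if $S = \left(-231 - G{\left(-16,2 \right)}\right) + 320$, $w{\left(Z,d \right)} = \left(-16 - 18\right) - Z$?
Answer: $- \frac{420412}{7} \approx -60059.0$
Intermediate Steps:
$w{\left(Z,d \right)} = -34 - Z$ ($w{\left(Z,d \right)} = \left(-16 - 18\right) - Z = -34 - Z$)
$G{\left(L,s \right)} = - \frac{s}{14}$ ($G{\left(L,s \right)} = s \left(- \frac{1}{14}\right) = - \frac{s}{14}$)
$S = \frac{624}{7}$ ($S = \left(-231 - \left(- \frac{1}{14}\right) 2\right) + 320 = \left(-231 - - \frac{1}{7}\right) + 320 = \left(-231 + \frac{1}{7}\right) + 320 = - \frac{1616}{7} + 320 = \frac{624}{7} \approx 89.143$)
$S + w{\left(10,18 - 7 \right)} 1367 = \frac{624}{7} + \left(-34 - 10\right) 1367 = \frac{624}{7} - 60148 = - \frac{420412}{7}$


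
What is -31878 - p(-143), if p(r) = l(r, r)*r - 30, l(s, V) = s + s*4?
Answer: -134093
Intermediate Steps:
l(s, V) = 5*s (l(s, V) = s + 4*s = 5*s)
p(r) = -30 + 5*r² (p(r) = (5*r)*r - 30 = 5*r² - 30 = -30 + 5*r²)
-31878 - p(-143) = -31878 - (-30 + 5*(-143)²) = -31878 - (-30 + 5*20449) = -31878 - (-30 + 102245) = -31878 - 1*102215 = -31878 - 102215 = -134093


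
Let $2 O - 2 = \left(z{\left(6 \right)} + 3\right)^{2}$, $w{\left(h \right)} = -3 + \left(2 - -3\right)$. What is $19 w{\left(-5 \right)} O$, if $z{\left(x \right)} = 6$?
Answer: $1577$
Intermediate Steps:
$w{\left(h \right)} = 2$ ($w{\left(h \right)} = -3 + \left(2 + 3\right) = -3 + 5 = 2$)
$O = \frac{83}{2}$ ($O = 1 + \frac{\left(6 + 3\right)^{2}}{2} = 1 + \frac{9^{2}}{2} = 1 + \frac{1}{2} \cdot 81 = 1 + \frac{81}{2} = \frac{83}{2} \approx 41.5$)
$19 w{\left(-5 \right)} O = 19 \cdot 2 \cdot \frac{83}{2} = 38 \cdot \frac{83}{2} = 1577$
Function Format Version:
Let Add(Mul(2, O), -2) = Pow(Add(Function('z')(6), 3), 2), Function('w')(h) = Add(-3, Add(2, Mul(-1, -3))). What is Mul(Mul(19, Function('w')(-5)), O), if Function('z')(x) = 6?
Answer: 1577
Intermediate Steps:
Function('w')(h) = 2 (Function('w')(h) = Add(-3, Add(2, 3)) = Add(-3, 5) = 2)
O = Rational(83, 2) (O = Add(1, Mul(Rational(1, 2), Pow(Add(6, 3), 2))) = Add(1, Mul(Rational(1, 2), Pow(9, 2))) = Add(1, Mul(Rational(1, 2), 81)) = Add(1, Rational(81, 2)) = Rational(83, 2) ≈ 41.500)
Mul(Mul(19, Function('w')(-5)), O) = Mul(Mul(19, 2), Rational(83, 2)) = Mul(38, Rational(83, 2)) = 1577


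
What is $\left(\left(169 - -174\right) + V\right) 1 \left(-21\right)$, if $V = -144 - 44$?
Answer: $-3255$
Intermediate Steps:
$V = -188$
$\left(\left(169 - -174\right) + V\right) 1 \left(-21\right) = \left(\left(169 - -174\right) - 188\right) 1 \left(-21\right) = \left(\left(169 + 174\right) - 188\right) \left(-21\right) = \left(343 - 188\right) \left(-21\right) = 155 \left(-21\right) = -3255$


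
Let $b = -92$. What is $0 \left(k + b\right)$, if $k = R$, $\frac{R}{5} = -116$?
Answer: $0$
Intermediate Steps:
$R = -580$ ($R = 5 \left(-116\right) = -580$)
$k = -580$
$0 \left(k + b\right) = 0 \left(-580 - 92\right) = 0 \left(-672\right) = 0$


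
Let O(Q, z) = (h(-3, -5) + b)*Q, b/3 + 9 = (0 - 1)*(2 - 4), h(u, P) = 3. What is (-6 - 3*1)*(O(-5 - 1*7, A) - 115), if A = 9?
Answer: -909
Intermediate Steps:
b = -21 (b = -27 + 3*((0 - 1)*(2 - 4)) = -27 + 3*(-1*(-2)) = -27 + 3*2 = -27 + 6 = -21)
O(Q, z) = -18*Q (O(Q, z) = (3 - 21)*Q = -18*Q)
(-6 - 3*1)*(O(-5 - 1*7, A) - 115) = (-6 - 3*1)*(-18*(-5 - 1*7) - 115) = (-6 - 3)*(-18*(-5 - 7) - 115) = -9*(-18*(-12) - 115) = -9*(216 - 115) = -9*101 = -909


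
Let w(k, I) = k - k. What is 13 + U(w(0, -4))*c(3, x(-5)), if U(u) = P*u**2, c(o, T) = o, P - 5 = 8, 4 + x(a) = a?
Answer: 13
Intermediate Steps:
x(a) = -4 + a
P = 13 (P = 5 + 8 = 13)
w(k, I) = 0
U(u) = 13*u**2
13 + U(w(0, -4))*c(3, x(-5)) = 13 + (13*0**2)*3 = 13 + (13*0)*3 = 13 + 0*3 = 13 + 0 = 13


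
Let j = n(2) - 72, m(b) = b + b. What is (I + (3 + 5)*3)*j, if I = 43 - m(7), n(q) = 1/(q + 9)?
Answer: -41923/11 ≈ -3811.2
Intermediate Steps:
m(b) = 2*b
n(q) = 1/(9 + q)
j = -791/11 (j = 1/(9 + 2) - 72 = 1/11 - 72 = -791/11 ≈ -71.909)
I = 29 (I = 43 - 2*7 = 43 - 1*14 = 43 - 14 = 29)
(I + (3 + 5)*3)*j = (29 + (3 + 5)*3)*(-791/11) = (29 + 8*3)*(-791/11) = (29 + 24)*(-791/11) = 53*(-791/11) = -41923/11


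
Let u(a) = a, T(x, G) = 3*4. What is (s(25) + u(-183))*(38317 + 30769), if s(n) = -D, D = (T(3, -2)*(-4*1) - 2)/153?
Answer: -1930884614/153 ≈ -1.2620e+7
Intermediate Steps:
T(x, G) = 12
D = -50/153 (D = (12*(-4*1) - 2)/153 = (12*(-4) - 2)*(1/153) = (-48 - 2)*(1/153) = -50*1/153 = -50/153 ≈ -0.32680)
s(n) = 50/153 (s(n) = -1*(-50/153) = 50/153)
(s(25) + u(-183))*(38317 + 30769) = (50/153 - 183)*(38317 + 30769) = -27949/153*69086 = -1930884614/153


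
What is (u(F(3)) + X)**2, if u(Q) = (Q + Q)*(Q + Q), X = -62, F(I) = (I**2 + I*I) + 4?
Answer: 3511876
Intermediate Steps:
F(I) = 4 + 2*I**2 (F(I) = (I**2 + I**2) + 4 = 2*I**2 + 4 = 4 + 2*I**2)
u(Q) = 4*Q**2 (u(Q) = (2*Q)*(2*Q) = 4*Q**2)
(u(F(3)) + X)**2 = (4*(4 + 2*3**2)**2 - 62)**2 = (4*(4 + 2*9)**2 - 62)**2 = (4*(4 + 18)**2 - 62)**2 = (4*22**2 - 62)**2 = (4*484 - 62)**2 = (1936 - 62)**2 = 1874**2 = 3511876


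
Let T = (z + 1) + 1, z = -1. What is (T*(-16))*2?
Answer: -32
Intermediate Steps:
T = 1 (T = (-1 + 1) + 1 = 0 + 1 = 1)
(T*(-16))*2 = (1*(-16))*2 = -16*2 = -32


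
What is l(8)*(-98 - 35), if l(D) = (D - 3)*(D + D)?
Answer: -10640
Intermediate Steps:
l(D) = 2*D*(-3 + D) (l(D) = (-3 + D)*(2*D) = 2*D*(-3 + D))
l(8)*(-98 - 35) = (2*8*(-3 + 8))*(-98 - 35) = (2*8*5)*(-133) = 80*(-133) = -10640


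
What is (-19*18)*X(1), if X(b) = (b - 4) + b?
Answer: 684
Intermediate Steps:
X(b) = -4 + 2*b (X(b) = (-4 + b) + b = -4 + 2*b)
(-19*18)*X(1) = (-19*18)*(-4 + 2*1) = -342*(-4 + 2) = -342*(-2) = 684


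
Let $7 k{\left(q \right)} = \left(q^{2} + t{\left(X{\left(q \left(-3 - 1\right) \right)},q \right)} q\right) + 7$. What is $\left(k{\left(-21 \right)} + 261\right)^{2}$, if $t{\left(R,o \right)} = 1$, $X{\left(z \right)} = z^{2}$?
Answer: $103684$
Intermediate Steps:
$k{\left(q \right)} = 1 + \frac{q}{7} + \frac{q^{2}}{7}$ ($k{\left(q \right)} = \frac{\left(q^{2} + 1 q\right) + 7}{7} = \frac{\left(q^{2} + q\right) + 7}{7} = \frac{\left(q + q^{2}\right) + 7}{7} = \frac{7 + q + q^{2}}{7} = 1 + \frac{q}{7} + \frac{q^{2}}{7}$)
$\left(k{\left(-21 \right)} + 261\right)^{2} = \left(\left(1 + \frac{1}{7} \left(-21\right) + \frac{\left(-21\right)^{2}}{7}\right) + 261\right)^{2} = \left(\left(1 - 3 + \frac{1}{7} \cdot 441\right) + 261\right)^{2} = \left(\left(1 - 3 + 63\right) + 261\right)^{2} = \left(61 + 261\right)^{2} = 322^{2} = 103684$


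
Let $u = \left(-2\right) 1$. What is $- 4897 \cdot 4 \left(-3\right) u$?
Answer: $-117528$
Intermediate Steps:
$u = -2$
$- 4897 \cdot 4 \left(-3\right) u = - 4897 \cdot 4 \left(-3\right) \left(-2\right) = - 4897 \left(\left(-12\right) \left(-2\right)\right) = \left(-4897\right) 24 = -117528$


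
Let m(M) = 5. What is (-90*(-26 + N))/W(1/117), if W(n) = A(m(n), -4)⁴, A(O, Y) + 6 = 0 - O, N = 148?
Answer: -10980/14641 ≈ -0.74995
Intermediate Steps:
A(O, Y) = -6 - O (A(O, Y) = -6 + (0 - O) = -6 - O)
W(n) = 14641 (W(n) = (-6 - 1*5)⁴ = (-6 - 5)⁴ = (-11)⁴ = 14641)
(-90*(-26 + N))/W(1/117) = -90*(-26 + 148)/14641 = -90*122*(1/14641) = -10980*1/14641 = -10980/14641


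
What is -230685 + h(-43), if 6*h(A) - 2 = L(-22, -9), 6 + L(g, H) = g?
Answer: -692068/3 ≈ -2.3069e+5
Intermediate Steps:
L(g, H) = -6 + g
h(A) = -13/3 (h(A) = 1/3 + (-6 - 22)/6 = 1/3 + (1/6)*(-28) = 1/3 - 14/3 = -13/3)
-230685 + h(-43) = -230685 - 13/3 = -692068/3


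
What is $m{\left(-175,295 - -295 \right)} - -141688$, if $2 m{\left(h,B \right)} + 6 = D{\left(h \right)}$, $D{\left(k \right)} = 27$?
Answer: $\frac{283397}{2} \approx 1.417 \cdot 10^{5}$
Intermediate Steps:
$m{\left(h,B \right)} = \frac{21}{2}$ ($m{\left(h,B \right)} = -3 + \frac{1}{2} \cdot 27 = -3 + \frac{27}{2} = \frac{21}{2}$)
$m{\left(-175,295 - -295 \right)} - -141688 = \frac{21}{2} - -141688 = \frac{21}{2} + 141688 = \frac{283397}{2}$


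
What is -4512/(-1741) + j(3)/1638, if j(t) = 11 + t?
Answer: 529645/203697 ≈ 2.6002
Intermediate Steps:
-4512/(-1741) + j(3)/1638 = -4512/(-1741) + (11 + 3)/1638 = -4512*(-1/1741) + 14*(1/1638) = 4512/1741 + 1/117 = 529645/203697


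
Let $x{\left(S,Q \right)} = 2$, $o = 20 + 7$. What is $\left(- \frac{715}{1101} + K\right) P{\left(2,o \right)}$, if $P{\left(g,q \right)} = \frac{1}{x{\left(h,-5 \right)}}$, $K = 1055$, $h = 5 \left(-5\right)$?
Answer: $\frac{580420}{1101} \approx 527.18$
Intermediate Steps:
$o = 27$
$h = -25$
$P{\left(g,q \right)} = \frac{1}{2}$
$\left(- \frac{715}{1101} + K\right) P{\left(2,o \right)} = \left(- \frac{715}{1101} + 1055\right) \frac{1}{2} = \frac{1160840}{1101} \cdot \frac{1}{2} = \frac{580420}{1101}$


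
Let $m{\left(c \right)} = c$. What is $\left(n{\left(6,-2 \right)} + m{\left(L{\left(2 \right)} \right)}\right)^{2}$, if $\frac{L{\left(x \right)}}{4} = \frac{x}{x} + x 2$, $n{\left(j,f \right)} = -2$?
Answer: $324$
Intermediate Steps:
$L{\left(x \right)} = 4 + 8 x$ ($L{\left(x \right)} = 4 \left(\frac{x}{x} + x 2\right) = 4 \left(1 + 2 x\right) = 4 + 8 x$)
$\left(n{\left(6,-2 \right)} + m{\left(L{\left(2 \right)} \right)}\right)^{2} = \left(-2 + \left(4 + 8 \cdot 2\right)\right)^{2} = \left(-2 + \left(4 + 16\right)\right)^{2} = \left(-2 + 20\right)^{2} = 18^{2} = 324$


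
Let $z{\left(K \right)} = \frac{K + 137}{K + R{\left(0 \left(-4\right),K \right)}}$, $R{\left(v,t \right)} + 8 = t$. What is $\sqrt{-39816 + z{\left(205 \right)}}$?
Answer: $\frac{i \sqrt{178730205}}{67} \approx 199.54 i$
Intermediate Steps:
$R{\left(v,t \right)} = -8 + t$
$z{\left(K \right)} = \frac{137 + K}{-8 + 2 K}$ ($z{\left(K \right)} = \frac{K + 137}{K + \left(-8 + K\right)} = \frac{137 + K}{-8 + 2 K}$)
$\sqrt{-39816 + z{\left(205 \right)}} = \sqrt{-39816 + \frac{137 + 205}{2 \left(-4 + 205\right)}} = \sqrt{-39816 + \frac{1}{2} \cdot \frac{1}{201} \cdot 342} = \sqrt{-39816 + \frac{57}{67}} = \sqrt{- \frac{2667615}{67}} = \frac{i \sqrt{178730205}}{67}$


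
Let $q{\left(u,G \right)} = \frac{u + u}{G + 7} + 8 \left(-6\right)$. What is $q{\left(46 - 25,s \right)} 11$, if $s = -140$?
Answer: $- \frac{10098}{19} \approx -531.47$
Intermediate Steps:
$q{\left(u,G \right)} = -48 + \frac{2 u}{7 + G}$ ($q{\left(u,G \right)} = \frac{2 u}{7 + G} - 48 = -48 + \frac{2 u}{7 + G}$)
$q{\left(46 - 25,s \right)} 11 = \frac{2 \left(-168 + \left(46 - 25\right) - -3360\right)}{7 - 140} \cdot 11 = \frac{2 \left(-168 + \left(46 - 25\right) + 3360\right)}{-133} \cdot 11 = 2 \left(- \frac{1}{133}\right) \left(-168 + 21 + 3360\right) 11 = 2 \left(- \frac{1}{133}\right) 3213 \cdot 11 = \left(- \frac{918}{19}\right) 11 = - \frac{10098}{19}$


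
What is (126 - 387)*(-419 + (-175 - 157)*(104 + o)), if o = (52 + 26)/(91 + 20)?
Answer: 339736131/37 ≈ 9.1821e+6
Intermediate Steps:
o = 26/37 (o = 78/111 = 78*(1/111) = 26/37 ≈ 0.70270)
(126 - 387)*(-419 + (-175 - 157)*(104 + o)) = (126 - 387)*(-419 + (-175 - 157)*(104 + 26/37)) = -261*(-419 - 332*3874/37) = -261*(-419 - 1286168/37) = -261*(-1301671/37) = 339736131/37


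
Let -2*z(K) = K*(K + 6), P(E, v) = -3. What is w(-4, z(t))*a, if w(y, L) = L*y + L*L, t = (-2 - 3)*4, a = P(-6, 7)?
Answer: -60480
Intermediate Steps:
a = -3
t = -20 (t = -5*4 = -20)
z(K) = -K*(6 + K)/2 (z(K) = -K*(K + 6)/2 = -K*(6 + K)/2)
w(y, L) = L**2 + L*y (w(y, L) = L*y + L**2 = L**2 + L*y)
w(-4, z(t))*a = ((-1/2*(-20)*(6 - 20))*(-1/2*(-20)*(6 - 20) - 4))*(-3) = ((-1/2*(-20)*(-14))*(-1/2*(-20)*(-14) - 4))*(-3) = -140*(-140 - 4)*(-3) = -140*(-144)*(-3) = 20160*(-3) = -60480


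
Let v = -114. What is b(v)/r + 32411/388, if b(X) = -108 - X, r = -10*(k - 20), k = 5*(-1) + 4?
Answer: 1134773/13580 ≈ 83.562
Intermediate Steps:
k = -1 (k = -5 + 4 = -1)
r = 210 (r = -10*(-1 - 20) = -10*(-21) = 210)
b(v)/r + 32411/388 = (-108 - 1*(-114))/210 + 32411/388 = (-108 + 114)*(1/210) + 32411*(1/388) = 6*(1/210) + 32411/388 = 1/35 + 32411/388 = 1134773/13580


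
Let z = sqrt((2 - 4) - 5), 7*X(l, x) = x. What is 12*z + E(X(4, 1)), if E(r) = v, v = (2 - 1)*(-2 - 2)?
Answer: -4 + 12*I*sqrt(7) ≈ -4.0 + 31.749*I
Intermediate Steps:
X(l, x) = x/7
z = I*sqrt(7) (z = sqrt(-2 - 5) = sqrt(-7) = I*sqrt(7) ≈ 2.6458*I)
v = -4 (v = 1*(-4) = -4)
E(r) = -4
12*z + E(X(4, 1)) = 12*(I*sqrt(7)) - 4 = 12*I*sqrt(7) - 4 = -4 + 12*I*sqrt(7)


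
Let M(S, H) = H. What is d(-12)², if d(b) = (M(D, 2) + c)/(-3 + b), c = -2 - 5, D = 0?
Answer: ⅑ ≈ 0.11111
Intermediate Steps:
c = -7
d(b) = -5/(-3 + b) (d(b) = (2 - 7)/(-3 + b) = -5/(-3 + b))
d(-12)² = (-5/(-3 - 12))² = (-5/(-15))² = (-5*(-1/15))² = (⅓)² = ⅑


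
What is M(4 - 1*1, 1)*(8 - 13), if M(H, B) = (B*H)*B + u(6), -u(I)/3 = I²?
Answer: 525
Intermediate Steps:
u(I) = -3*I²
M(H, B) = -108 + H*B² (M(H, B) = (B*H)*B - 3*6² = H*B² - 3*36 = H*B² - 108 = -108 + H*B²)
M(4 - 1*1, 1)*(8 - 13) = (-108 + (4 - 1*1)*1²)*(8 - 13) = (-108 + (4 - 1)*1)*(-5) = (-108 + 3*1)*(-5) = (-108 + 3)*(-5) = -105*(-5) = 525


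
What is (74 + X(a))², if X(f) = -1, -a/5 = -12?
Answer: 5329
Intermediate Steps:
a = 60 (a = -5*(-12) = 60)
(74 + X(a))² = (74 - 1)² = 73² = 5329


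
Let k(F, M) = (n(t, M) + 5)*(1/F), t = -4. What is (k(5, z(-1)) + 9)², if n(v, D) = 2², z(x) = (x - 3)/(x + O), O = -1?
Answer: 2916/25 ≈ 116.64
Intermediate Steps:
z(x) = (-3 + x)/(-1 + x) (z(x) = (x - 3)/(x - 1) = (-3 + x)/(-1 + x))
n(v, D) = 4
k(F, M) = 9/F (k(F, M) = (4 + 5)*(1/F) = 9/F)
(k(5, z(-1)) + 9)² = (9/5 + 9)² = (54/5)² = 2916/25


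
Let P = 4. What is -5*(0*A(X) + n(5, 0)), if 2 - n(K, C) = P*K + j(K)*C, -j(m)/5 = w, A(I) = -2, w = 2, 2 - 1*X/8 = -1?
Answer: 90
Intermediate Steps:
X = 24 (X = 16 - 8*(-1) = 16 + 8 = 24)
j(m) = -10 (j(m) = -5*2 = -10)
n(K, C) = 2 - 4*K + 10*C (n(K, C) = 2 - (4*K - 10*C) = 2 - (-10*C + 4*K) = 2 + (-4*K + 10*C) = 2 - 4*K + 10*C)
-5*(0*A(X) + n(5, 0)) = -5*(0*(-2) + (2 - 4*5 + 10*0)) = -5*(0 + (2 - 20 + 0)) = -5*(0 - 18) = -5*(-18) = 90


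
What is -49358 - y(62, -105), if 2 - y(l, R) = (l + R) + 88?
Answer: -49315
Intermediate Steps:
y(l, R) = -86 - R - l (y(l, R) = 2 - ((l + R) + 88) = 2 - ((R + l) + 88) = 2 - (88 + R + l) = 2 + (-88 - R - l) = -86 - R - l)
-49358 - y(62, -105) = -49358 - (-86 - 1*(-105) - 1*62) = -49358 - (-86 + 105 - 62) = -49358 - 1*(-43) = -49358 + 43 = -49315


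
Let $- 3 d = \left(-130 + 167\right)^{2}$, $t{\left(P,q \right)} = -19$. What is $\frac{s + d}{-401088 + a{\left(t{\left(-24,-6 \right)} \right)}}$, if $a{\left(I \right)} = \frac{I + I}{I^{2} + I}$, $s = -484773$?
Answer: $\frac{4367064}{3609793} \approx 1.2098$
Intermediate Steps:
$d = - \frac{1369}{3}$ ($d = - \frac{\left(-130 + 167\right)^{2}}{3} = - \frac{37^{2}}{3} = \left(- \frac{1}{3}\right) 1369 = - \frac{1369}{3} \approx -456.33$)
$a{\left(I \right)} = \frac{2 I}{I + I^{2}}$
$\frac{s + d}{-401088 + a{\left(t{\left(-24,-6 \right)} \right)}} = \frac{-484773 - \frac{1369}{3}}{-401088 + \frac{2}{1 - 19}} = - \frac{1455688}{3 \left(-401088 + \frac{2}{-18}\right)} = - \frac{1455688}{3 \left(-401088 + 2 \left(- \frac{1}{18}\right)\right)} = - \frac{1455688}{3 \left(-401088 - \frac{1}{9}\right)} = - \frac{1455688}{3 \left(- \frac{3609793}{9}\right)} = \left(- \frac{1455688}{3}\right) \left(- \frac{9}{3609793}\right) = \frac{4367064}{3609793}$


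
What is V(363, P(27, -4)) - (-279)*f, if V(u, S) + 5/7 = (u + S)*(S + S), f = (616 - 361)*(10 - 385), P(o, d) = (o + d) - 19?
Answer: -186735078/7 ≈ -2.6676e+7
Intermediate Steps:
P(o, d) = -19 + d + o (P(o, d) = (d + o) - 19 = -19 + d + o)
f = -95625 (f = 255*(-375) = -95625)
V(u, S) = -5/7 + 2*S*(S + u) (V(u, S) = -5/7 + (u + S)*(S + S) = -5/7 + (S + u)*(2*S) = -5/7 + 2*S*(S + u))
V(363, P(27, -4)) - (-279)*f = (-5/7 + 2*(-19 - 4 + 27)² + 2*(-19 - 4 + 27)*363) - (-279)*(-95625) = (-5/7 + 2*4² + 2*4*363) - 1*26679375 = (-5/7 + 2*16 + 2904) - 26679375 = (-5/7 + 32 + 2904) - 26679375 = 20547/7 - 26679375 = -186735078/7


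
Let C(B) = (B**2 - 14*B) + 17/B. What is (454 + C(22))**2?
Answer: 192571129/484 ≈ 3.9787e+5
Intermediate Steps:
C(B) = B**2 - 14*B + 17/B
(454 + C(22))**2 = (454 + (17 + 22**2*(-14 + 22))/22)**2 = (454 + (17 + 484*8)/22)**2 = (454 + (17 + 3872)/22)**2 = (454 + (1/22)*3889)**2 = (454 + 3889/22)**2 = (13877/22)**2 = 192571129/484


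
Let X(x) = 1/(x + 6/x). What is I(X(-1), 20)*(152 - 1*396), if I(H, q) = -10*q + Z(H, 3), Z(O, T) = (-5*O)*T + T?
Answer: 332816/7 ≈ 47545.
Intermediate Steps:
Z(O, T) = T - 5*O*T (Z(O, T) = -5*O*T + T = T - 5*O*T)
I(H, q) = 3 - 15*H - 10*q (I(H, q) = -10*q + 3*(1 - 5*H) = -10*q + (3 - 15*H) = 3 - 15*H - 10*q)
I(X(-1), 20)*(152 - 1*396) = (3 - (-15)/(6 + (-1)²) - 10*20)*(152 - 1*396) = (3 - (-15)/(6 + 1) - 200)*(152 - 396) = (3 - (-15)/7 - 200)*(-244) = (3 - 15*(-⅐) - 200)*(-244) = (3 + 15/7 - 200)*(-244) = -1364/7*(-244) = 332816/7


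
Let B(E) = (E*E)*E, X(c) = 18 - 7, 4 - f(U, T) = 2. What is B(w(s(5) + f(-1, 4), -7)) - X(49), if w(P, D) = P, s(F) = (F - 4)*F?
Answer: 332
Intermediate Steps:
f(U, T) = 2 (f(U, T) = 4 - 1*2 = 4 - 2 = 2)
X(c) = 11
s(F) = F*(-4 + F) (s(F) = (-4 + F)*F = F*(-4 + F))
B(E) = E³ (B(E) = E²*E = E³)
B(w(s(5) + f(-1, 4), -7)) - X(49) = (5*(-4 + 5) + 2)³ - 1*11 = (5*1 + 2)³ - 11 = (5 + 2)³ - 11 = 7³ - 11 = 343 - 11 = 332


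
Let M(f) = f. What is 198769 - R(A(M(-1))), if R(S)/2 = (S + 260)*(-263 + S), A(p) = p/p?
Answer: 335533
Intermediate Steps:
A(p) = 1
R(S) = 2*(-263 + S)*(260 + S) (R(S) = 2*((S + 260)*(-263 + S)) = 2*((260 + S)*(-263 + S)) = 2*((-263 + S)*(260 + S)) = 2*(-263 + S)*(260 + S))
198769 - R(A(M(-1))) = 198769 - (-136760 - 6*1 + 2*1**2) = 198769 - (-136760 - 6 + 2*1) = 198769 - (-136760 - 6 + 2) = 198769 - 1*(-136764) = 198769 + 136764 = 335533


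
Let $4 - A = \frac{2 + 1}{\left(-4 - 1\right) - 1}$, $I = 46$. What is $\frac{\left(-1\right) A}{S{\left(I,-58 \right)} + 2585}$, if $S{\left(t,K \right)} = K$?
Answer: $- \frac{9}{5054} \approx -0.0017808$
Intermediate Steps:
$A = \frac{9}{2}$ ($A = 4 - \frac{2 + 1}{\left(-4 - 1\right) - 1} = 4 - \frac{1}{-5 - 1} \cdot 3 = 4 - \frac{1}{-6} \cdot 3 = 4 - \left(- \frac{1}{6}\right) 3 = 4 - - \frac{1}{2} = 4 + \frac{1}{2} = \frac{9}{2} \approx 4.5$)
$\frac{\left(-1\right) A}{S{\left(I,-58 \right)} + 2585} = \frac{\left(-1\right) \frac{9}{2}}{-58 + 2585} = - \frac{9}{2 \cdot 2527} = \left(- \frac{9}{2}\right) \frac{1}{2527} = - \frac{9}{5054}$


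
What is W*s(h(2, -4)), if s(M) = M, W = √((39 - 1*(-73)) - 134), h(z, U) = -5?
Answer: -5*I*√22 ≈ -23.452*I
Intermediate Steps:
W = I*√22 (W = √((39 + 73) - 134) = √(112 - 134) = √(-22) = I*√22 ≈ 4.6904*I)
W*s(h(2, -4)) = (I*√22)*(-5) = -5*I*√22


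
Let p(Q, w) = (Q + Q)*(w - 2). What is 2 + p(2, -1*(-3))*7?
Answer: 30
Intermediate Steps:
p(Q, w) = 2*Q*(-2 + w) (p(Q, w) = (2*Q)*(-2 + w) = 2*Q*(-2 + w))
2 + p(2, -1*(-3))*7 = 2 + (2*2*(-2 - 1*(-3)))*7 = 2 + (2*2*(-2 + 3))*7 = 2 + (2*2*1)*7 = 2 + 4*7 = 2 + 28 = 30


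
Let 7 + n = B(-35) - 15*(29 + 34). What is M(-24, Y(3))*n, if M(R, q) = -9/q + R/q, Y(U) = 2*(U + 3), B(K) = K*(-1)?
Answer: 10087/4 ≈ 2521.8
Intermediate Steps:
B(K) = -K
Y(U) = 6 + 2*U (Y(U) = 2*(3 + U) = 6 + 2*U)
n = -917 (n = -7 + (-1*(-35) - 15*(29 + 34)) = -7 + (35 - 15*63) = -7 + (35 - 945) = -7 - 910 = -917)
M(-24, Y(3))*n = ((-9 - 24)/(6 + 2*3))*(-917) = (-33/(6 + 6))*(-917) = (-33/12)*(-917) = ((1/12)*(-33))*(-917) = -11/4*(-917) = 10087/4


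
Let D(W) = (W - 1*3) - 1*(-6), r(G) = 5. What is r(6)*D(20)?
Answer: 115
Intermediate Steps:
D(W) = 3 + W (D(W) = (W - 3) + 6 = (-3 + W) + 6 = 3 + W)
r(6)*D(20) = 5*(3 + 20) = 5*23 = 115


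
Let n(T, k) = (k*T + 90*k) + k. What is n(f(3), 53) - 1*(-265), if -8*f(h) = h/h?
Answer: 40651/8 ≈ 5081.4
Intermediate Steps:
f(h) = -⅛ (f(h) = -h/(8*h) = -⅛*1 = -⅛)
n(T, k) = 91*k + T*k (n(T, k) = (T*k + 90*k) + k = (90*k + T*k) + k = 91*k + T*k)
n(f(3), 53) - 1*(-265) = 53*(91 - ⅛) - 1*(-265) = 53*(727/8) + 265 = 38531/8 + 265 = 40651/8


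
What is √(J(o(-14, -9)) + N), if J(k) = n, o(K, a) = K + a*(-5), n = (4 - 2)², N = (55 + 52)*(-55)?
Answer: I*√5881 ≈ 76.688*I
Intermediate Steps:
N = -5885 (N = 107*(-55) = -5885)
n = 4 (n = 2² = 4)
o(K, a) = K - 5*a
J(k) = 4
√(J(o(-14, -9)) + N) = √(4 - 5885) = √(-5881) = I*√5881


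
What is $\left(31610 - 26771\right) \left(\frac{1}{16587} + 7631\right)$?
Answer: $\frac{204166116974}{5529} \approx 3.6926 \cdot 10^{7}$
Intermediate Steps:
$\left(31610 - 26771\right) \left(\frac{1}{16587} + 7631\right) = 4839 \left(\frac{1}{16587} + 7631\right) = 4839 \cdot \frac{126575398}{16587} = \frac{204166116974}{5529}$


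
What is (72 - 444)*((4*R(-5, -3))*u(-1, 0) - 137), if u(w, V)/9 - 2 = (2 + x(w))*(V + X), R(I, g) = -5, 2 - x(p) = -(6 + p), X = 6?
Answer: 3800724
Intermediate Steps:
x(p) = 8 + p (x(p) = 2 - (-1)*(6 + p) = 2 - (-6 - p) = 2 + (6 + p) = 8 + p)
u(w, V) = 18 + 9*(6 + V)*(10 + w) (u(w, V) = 18 + 9*((2 + (8 + w))*(V + 6)) = 18 + 9*((10 + w)*(6 + V)) = 18 + 9*((6 + V)*(10 + w)) = 18 + 9*(6 + V)*(10 + w))
(72 - 444)*((4*R(-5, -3))*u(-1, 0) - 137) = (72 - 444)*((4*(-5))*(558 + 54*(-1) + 90*0 + 9*0*(-1)) - 137) = -372*(-20*(558 - 54 + 0 + 0) - 137) = -372*(-20*504 - 137) = -372*(-10080 - 137) = -372*(-10217) = 3800724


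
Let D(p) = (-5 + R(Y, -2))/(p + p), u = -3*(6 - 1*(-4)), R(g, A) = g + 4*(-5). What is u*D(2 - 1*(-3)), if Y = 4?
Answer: 63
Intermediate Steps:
R(g, A) = -20 + g (R(g, A) = g - 20 = -20 + g)
u = -30 (u = -3*(6 + 4) = -3*10 = -30)
D(p) = -21/(2*p) (D(p) = (-5 + (-20 + 4))/(p + p) = (-5 - 16)/((2*p)) = -21/(2*p))
u*D(2 - 1*(-3)) = -(-315)/(2 - 1*(-3)) = -(-315)/(2 + 3) = -(-315)/5 = -30*(-21/10) = 63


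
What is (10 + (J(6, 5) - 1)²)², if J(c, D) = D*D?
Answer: 343396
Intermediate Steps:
J(c, D) = D²
(10 + (J(6, 5) - 1)²)² = (10 + (5² - 1)²)² = (10 + (25 - 1)²)² = (10 + 24²)² = (10 + 576)² = 586² = 343396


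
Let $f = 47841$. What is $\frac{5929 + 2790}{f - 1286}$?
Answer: $\frac{8719}{46555} \approx 0.18728$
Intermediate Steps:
$\frac{5929 + 2790}{f - 1286} = \frac{5929 + 2790}{47841 - 1286} = \frac{8719}{46555}$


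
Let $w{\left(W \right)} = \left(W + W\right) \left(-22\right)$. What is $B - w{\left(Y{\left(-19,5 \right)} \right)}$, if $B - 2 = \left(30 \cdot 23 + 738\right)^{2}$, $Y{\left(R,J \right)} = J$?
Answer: $2039406$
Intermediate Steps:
$w{\left(W \right)} = - 44 W$ ($w{\left(W \right)} = 2 W \left(-22\right) = - 44 W$)
$B = 2039186$ ($B = 2 + \left(30 \cdot 23 + 738\right)^{2} = 2 + \left(690 + 738\right)^{2} = 2 + 1428^{2} = 2 + 2039184 = 2039186$)
$B - w{\left(Y{\left(-19,5 \right)} \right)} = 2039186 - \left(-44\right) 5 = 2039186 - -220 = 2039186 + 220 = 2039406$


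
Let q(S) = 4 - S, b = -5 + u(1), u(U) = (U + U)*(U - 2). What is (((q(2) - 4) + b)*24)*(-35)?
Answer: 7560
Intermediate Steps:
u(U) = 2*U*(-2 + U) (u(U) = (2*U)*(-2 + U) = 2*U*(-2 + U))
b = -7 (b = -5 + 2*1*(-2 + 1) = -5 + 2*1*(-1) = -5 - 2 = -7)
(((q(2) - 4) + b)*24)*(-35) = ((((4 - 1*2) - 4) - 7)*24)*(-35) = ((((4 - 2) - 4) - 7)*24)*(-35) = (((2 - 4) - 7)*24)*(-35) = ((-2 - 7)*24)*(-35) = -9*24*(-35) = -216*(-35) = 7560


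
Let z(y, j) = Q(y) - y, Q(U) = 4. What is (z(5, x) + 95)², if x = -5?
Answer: 8836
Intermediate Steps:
z(y, j) = 4 - y
(z(5, x) + 95)² = ((4 - 1*5) + 95)² = ((4 - 5) + 95)² = (-1 + 95)² = 94² = 8836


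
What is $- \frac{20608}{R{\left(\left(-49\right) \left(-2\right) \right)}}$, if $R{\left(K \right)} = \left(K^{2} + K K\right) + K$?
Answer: $- \frac{1472}{1379} \approx -1.0674$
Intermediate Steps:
$R{\left(K \right)} = K + 2 K^{2}$ ($R{\left(K \right)} = \left(K^{2} + K^{2}\right) + K = 2 K^{2} + K = K + 2 K^{2}$)
$- \frac{20608}{R{\left(\left(-49\right) \left(-2\right) \right)}} = - \frac{20608}{\left(-49\right) \left(-2\right) \left(1 + 2 \left(\left(-49\right) \left(-2\right)\right)\right)} = - \frac{20608}{98 \left(1 + 2 \cdot 98\right)} = - \frac{20608}{98 \left(1 + 196\right)} = - \frac{20608}{98 \cdot 197} = - \frac{20608}{19306} = \left(-20608\right) \frac{1}{19306} = - \frac{1472}{1379}$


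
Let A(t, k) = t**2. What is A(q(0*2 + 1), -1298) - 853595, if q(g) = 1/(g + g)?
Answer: -3414379/4 ≈ -8.5360e+5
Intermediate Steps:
q(g) = 1/(2*g)
A(q(0*2 + 1), -1298) - 853595 = (1/(2*(0*2 + 1)))**2 - 853595 = (1/(2*(0 + 1)))**2 - 853595 = ((1/2)/1)**2 - 853595 = ((1/2)*1)**2 - 853595 = (1/2)**2 - 853595 = 1/4 - 853595 = -3414379/4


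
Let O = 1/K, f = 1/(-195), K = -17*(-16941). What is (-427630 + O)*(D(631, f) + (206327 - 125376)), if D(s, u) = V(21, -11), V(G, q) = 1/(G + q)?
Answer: -33232087965821233/959990 ≈ -3.4617e+10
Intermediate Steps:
K = 287997
f = -1/195 ≈ -0.0051282
O = 1/287997 ≈ 3.4723e-6
D(s, u) = 1/10 (D(s, u) = 1/(21 - 11) = 1/10)
(-427630 + O)*(D(631, f) + (206327 - 125376)) = (-427630 + 1/287997)*(1/10 + (206327 - 125376)) = -123156157109*(1/10 + 80951)/287997 = -123156157109/287997*809511/10 = -33232087965821233/959990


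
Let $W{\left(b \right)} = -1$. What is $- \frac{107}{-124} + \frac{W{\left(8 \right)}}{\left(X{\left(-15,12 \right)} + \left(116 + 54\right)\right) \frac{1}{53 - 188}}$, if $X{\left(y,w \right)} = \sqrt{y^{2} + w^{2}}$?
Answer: $\frac{5898617}{3537844} - \frac{405 \sqrt{41}}{28531} \approx 1.5764$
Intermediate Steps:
$X{\left(y,w \right)} = \sqrt{w^{2} + y^{2}}$
$- \frac{107}{-124} + \frac{W{\left(8 \right)}}{\left(X{\left(-15,12 \right)} + \left(116 + 54\right)\right) \frac{1}{53 - 188}} = - \frac{107}{-124} - \frac{1}{\left(\sqrt{12^{2} + \left(-15\right)^{2}} + \left(116 + 54\right)\right) \frac{1}{53 - 188}} = \left(-107\right) \left(- \frac{1}{124}\right) - \frac{1}{\left(\sqrt{144 + 225} + 170\right) \frac{1}{-135}} = \frac{107}{124} - \frac{1}{\left(\sqrt{369} + 170\right) \left(- \frac{1}{135}\right)} = \frac{107}{124} - \frac{1}{\left(3 \sqrt{41} + 170\right) \left(- \frac{1}{135}\right)} = \frac{107}{124} - \frac{1}{\left(170 + 3 \sqrt{41}\right) \left(- \frac{1}{135}\right)} = \frac{107}{124} - \frac{1}{- \frac{34}{27} - \frac{\sqrt{41}}{45}}$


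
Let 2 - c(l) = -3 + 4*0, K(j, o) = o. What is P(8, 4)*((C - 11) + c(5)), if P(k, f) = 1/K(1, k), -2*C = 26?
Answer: -19/8 ≈ -2.3750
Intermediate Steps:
C = -13 (C = -1/2*26 = -13)
c(l) = 5 (c(l) = 2 - (-3 + 4*0) = 2 - (-3 + 0) = 2 - 1*(-3) = 2 + 3 = 5)
P(k, f) = 1/k
P(8, 4)*((C - 11) + c(5)) = ((-13 - 11) + 5)/8 = (-24 + 5)/8 = (1/8)*(-19) = -19/8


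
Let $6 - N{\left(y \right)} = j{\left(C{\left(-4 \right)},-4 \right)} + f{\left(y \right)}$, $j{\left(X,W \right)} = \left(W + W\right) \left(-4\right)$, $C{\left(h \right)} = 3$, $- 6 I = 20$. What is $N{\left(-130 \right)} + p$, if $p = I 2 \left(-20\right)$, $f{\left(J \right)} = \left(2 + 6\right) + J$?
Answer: $\frac{688}{3} \approx 229.33$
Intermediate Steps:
$I = - \frac{10}{3}$ ($I = \left(- \frac{1}{6}\right) 20 = - \frac{10}{3} \approx -3.3333$)
$f{\left(J \right)} = 8 + J$
$j{\left(X,W \right)} = - 8 W$ ($j{\left(X,W \right)} = 2 W \left(-4\right) = - 8 W$)
$N{\left(y \right)} = -34 - y$ ($N{\left(y \right)} = 6 - \left(\left(-8\right) \left(-4\right) + \left(8 + y\right)\right) = 6 - \left(32 + \left(8 + y\right)\right) = 6 - \left(40 + y\right) = -34 - y$)
$p = \frac{400}{3}$ ($p = \left(- \frac{10}{3}\right) 2 \left(-20\right) = \left(- \frac{20}{3}\right) \left(-20\right) = \frac{400}{3} \approx 133.33$)
$N{\left(-130 \right)} + p = \left(-34 - -130\right) + \frac{400}{3} = \left(-34 + 130\right) + \frac{400}{3} = 96 + \frac{400}{3} = \frac{688}{3}$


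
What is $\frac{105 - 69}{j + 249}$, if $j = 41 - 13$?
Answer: $\frac{36}{277} \approx 0.12996$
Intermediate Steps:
$j = 28$ ($j = 41 - 13 = 28$)
$\frac{105 - 69}{j + 249} = \frac{105 - 69}{28 + 249} = \frac{36}{277}$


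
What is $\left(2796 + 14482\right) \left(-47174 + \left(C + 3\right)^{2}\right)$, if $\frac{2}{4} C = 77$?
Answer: $-389186950$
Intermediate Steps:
$C = 154$ ($C = 2 \cdot 77 = 154$)
$\left(2796 + 14482\right) \left(-47174 + \left(C + 3\right)^{2}\right) = \left(2796 + 14482\right) \left(-47174 + \left(154 + 3\right)^{2}\right) = 17278 \left(-47174 + 157^{2}\right) = 17278 \left(-47174 + 24649\right) = 17278 \left(-22525\right) = -389186950$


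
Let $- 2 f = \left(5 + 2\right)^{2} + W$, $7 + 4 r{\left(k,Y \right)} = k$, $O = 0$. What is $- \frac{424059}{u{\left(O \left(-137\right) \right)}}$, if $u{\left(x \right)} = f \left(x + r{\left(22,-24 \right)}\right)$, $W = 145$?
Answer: $\frac{565412}{485} \approx 1165.8$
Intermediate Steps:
$r{\left(k,Y \right)} = - \frac{7}{4} + \frac{k}{4}$
$f = -97$ ($f = - \frac{\left(5 + 2\right)^{2} + 145}{2} = - \frac{7^{2} + 145}{2} = - \frac{49 + 145}{2} = \left(- \frac{1}{2}\right) 194 = -97$)
$u{\left(x \right)} = - \frac{1455}{4} - 97 x$ ($u{\left(x \right)} = - 97 \left(x + \left(- \frac{7}{4} + \frac{1}{4} \cdot 22\right)\right) = - 97 \left(x + \left(- \frac{7}{4} + \frac{11}{2}\right)\right) = - 97 \left(x + \frac{15}{4}\right) = - 97 \left(\frac{15}{4} + x\right) = - \frac{1455}{4} - 97 x$)
$- \frac{424059}{u{\left(O \left(-137\right) \right)}} = - \frac{424059}{- \frac{1455}{4} - 97 \cdot 0 \left(-137\right)} = - \frac{424059}{- \frac{1455}{4} - 0} = - \frac{424059}{- \frac{1455}{4} + 0} = - \frac{424059}{- \frac{1455}{4}} = \left(-424059\right) \left(- \frac{4}{1455}\right) = \frac{565412}{485}$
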